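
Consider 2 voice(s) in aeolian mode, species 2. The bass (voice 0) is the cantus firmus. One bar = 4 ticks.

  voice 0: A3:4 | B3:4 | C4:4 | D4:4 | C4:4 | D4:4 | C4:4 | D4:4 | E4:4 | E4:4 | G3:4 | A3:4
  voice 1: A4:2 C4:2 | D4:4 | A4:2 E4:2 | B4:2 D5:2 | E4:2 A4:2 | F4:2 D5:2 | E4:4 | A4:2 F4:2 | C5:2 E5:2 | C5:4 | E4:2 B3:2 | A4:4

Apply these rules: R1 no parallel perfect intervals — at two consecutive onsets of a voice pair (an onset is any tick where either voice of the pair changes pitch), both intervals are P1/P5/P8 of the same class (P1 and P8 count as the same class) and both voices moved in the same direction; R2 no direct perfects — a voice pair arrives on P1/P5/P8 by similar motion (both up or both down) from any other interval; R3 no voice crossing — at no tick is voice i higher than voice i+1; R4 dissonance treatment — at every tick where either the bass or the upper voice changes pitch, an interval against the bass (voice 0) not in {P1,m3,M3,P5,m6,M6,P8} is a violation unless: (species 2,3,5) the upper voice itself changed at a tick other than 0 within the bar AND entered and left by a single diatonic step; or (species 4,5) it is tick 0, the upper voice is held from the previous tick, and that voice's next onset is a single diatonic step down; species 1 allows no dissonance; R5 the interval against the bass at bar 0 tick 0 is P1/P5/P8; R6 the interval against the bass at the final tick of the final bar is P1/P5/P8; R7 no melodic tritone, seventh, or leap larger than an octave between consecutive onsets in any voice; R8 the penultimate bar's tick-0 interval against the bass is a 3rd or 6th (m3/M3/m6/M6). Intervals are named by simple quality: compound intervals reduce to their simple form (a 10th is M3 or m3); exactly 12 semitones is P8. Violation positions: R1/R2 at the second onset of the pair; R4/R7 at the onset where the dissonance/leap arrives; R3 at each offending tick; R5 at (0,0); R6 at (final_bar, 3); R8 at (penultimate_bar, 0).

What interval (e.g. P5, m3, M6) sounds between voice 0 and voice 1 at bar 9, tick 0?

voice 0=E4 voice 1=C5 -> m6

m6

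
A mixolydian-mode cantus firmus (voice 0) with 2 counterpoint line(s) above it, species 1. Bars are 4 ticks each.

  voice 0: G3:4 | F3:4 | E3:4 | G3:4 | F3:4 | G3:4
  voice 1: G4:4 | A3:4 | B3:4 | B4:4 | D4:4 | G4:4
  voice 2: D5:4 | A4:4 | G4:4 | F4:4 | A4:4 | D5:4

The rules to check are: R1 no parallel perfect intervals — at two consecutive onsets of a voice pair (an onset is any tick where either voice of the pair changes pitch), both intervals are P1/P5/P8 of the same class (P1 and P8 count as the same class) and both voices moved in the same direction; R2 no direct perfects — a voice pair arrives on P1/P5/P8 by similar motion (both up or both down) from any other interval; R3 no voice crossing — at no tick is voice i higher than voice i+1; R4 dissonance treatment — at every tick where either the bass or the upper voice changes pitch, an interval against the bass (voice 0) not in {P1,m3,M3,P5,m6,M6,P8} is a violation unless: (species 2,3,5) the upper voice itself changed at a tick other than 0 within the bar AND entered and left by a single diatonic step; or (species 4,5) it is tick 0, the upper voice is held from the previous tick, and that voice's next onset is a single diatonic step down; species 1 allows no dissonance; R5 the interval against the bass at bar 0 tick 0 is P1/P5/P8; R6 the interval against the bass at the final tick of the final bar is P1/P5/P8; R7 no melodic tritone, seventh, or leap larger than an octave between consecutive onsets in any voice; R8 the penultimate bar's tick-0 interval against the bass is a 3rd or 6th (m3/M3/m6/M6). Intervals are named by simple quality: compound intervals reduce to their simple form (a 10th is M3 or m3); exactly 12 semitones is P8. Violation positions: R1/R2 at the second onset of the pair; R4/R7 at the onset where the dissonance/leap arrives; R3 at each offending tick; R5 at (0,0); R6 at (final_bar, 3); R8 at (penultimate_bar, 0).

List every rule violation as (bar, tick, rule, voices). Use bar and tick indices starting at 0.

bar 0: v0=G3 v1=G4 v2=D5 downbeat P5
bar 1: v0=F3 v1=A3 v2=A4 downbeat M3
bar 2: v0=E3 v1=B3 v2=G4 downbeat m3
bar 3: v0=G3 v1=B4 v2=F4 downbeat m7
bar 4: v0=F3 v1=D4 v2=A4 downbeat M3
bar 5: v0=G3 v1=G4 v2=D5 downbeat P5
  -> R2 @ bar 1 tick 0 v(1, 2): G4/D5 P5 -> A3/A4 P8 similar
  -> R7 @ bar 1 tick 0 v(1,): G4->A3 leap 10st
  -> R3 @ bar 3 tick 0 v(1, 2): B4 above F4
  -> R4 @ bar 3 tick 0 v(0, 2): G3/F4 m7 untreated
  -> R3 @ bar 3 tick 1 v(1, 2): B4 above F4
  -> R3 @ bar 3 tick 2 v(1, 2): B4 above F4
  -> R3 @ bar 3 tick 3 v(1, 2): B4 above F4
  -> R1 @ bar 5 tick 0 v(1, 2): D4/A4 P5 -> G4/D5 P5 similar
  -> R2 @ bar 5 tick 0 v(0, 1): F3/D4 M6 -> G3/G4 P8 similar
  -> R2 @ bar 5 tick 0 v(0, 2): F3/A4 M3 -> G3/D5 P5 similar

(1, 0, R2, (1, 2))
(1, 0, R7, (1,))
(3, 0, R3, (1, 2))
(3, 0, R4, (0, 2))
(3, 1, R3, (1, 2))
(3, 2, R3, (1, 2))
(3, 3, R3, (1, 2))
(5, 0, R1, (1, 2))
(5, 0, R2, (0, 1))
(5, 0, R2, (0, 2))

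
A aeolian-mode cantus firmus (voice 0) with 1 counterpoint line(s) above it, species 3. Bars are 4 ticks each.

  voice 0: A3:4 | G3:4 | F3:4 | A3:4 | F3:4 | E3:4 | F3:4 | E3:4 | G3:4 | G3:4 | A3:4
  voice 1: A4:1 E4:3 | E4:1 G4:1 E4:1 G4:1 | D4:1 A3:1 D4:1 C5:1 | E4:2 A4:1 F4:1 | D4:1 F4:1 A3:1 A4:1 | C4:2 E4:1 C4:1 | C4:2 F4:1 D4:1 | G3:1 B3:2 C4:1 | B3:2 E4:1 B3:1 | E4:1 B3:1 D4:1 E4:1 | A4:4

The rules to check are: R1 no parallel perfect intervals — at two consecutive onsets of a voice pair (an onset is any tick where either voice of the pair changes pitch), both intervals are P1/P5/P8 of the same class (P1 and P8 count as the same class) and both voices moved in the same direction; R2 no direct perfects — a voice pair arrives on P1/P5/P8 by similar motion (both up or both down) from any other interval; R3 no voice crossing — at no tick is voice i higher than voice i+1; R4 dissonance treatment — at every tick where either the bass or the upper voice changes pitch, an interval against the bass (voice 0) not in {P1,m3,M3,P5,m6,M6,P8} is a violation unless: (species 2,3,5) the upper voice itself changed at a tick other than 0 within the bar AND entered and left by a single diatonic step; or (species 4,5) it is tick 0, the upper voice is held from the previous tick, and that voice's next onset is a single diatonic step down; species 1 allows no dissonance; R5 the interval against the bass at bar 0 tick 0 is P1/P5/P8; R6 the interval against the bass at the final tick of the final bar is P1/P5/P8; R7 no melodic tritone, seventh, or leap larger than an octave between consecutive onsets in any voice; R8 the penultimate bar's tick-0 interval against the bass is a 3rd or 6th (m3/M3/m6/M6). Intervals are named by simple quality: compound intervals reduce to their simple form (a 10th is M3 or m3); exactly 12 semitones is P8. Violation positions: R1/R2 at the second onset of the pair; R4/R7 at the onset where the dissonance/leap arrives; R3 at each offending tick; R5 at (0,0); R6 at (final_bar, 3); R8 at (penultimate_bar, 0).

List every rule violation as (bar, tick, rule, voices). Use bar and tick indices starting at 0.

(2, 3, R7, (1,))
(10, 0, R2, (0, 1))

bar 0: v0=A3 v1=A4 downbeat P8
bar 1: v0=G3 v1=E4 downbeat M6
bar 2: v0=F3 v1=D4 downbeat M6
bar 3: v0=A3 v1=E4 downbeat P5
bar 4: v0=F3 v1=D4 downbeat M6
bar 5: v0=E3 v1=C4 downbeat m6
bar 6: v0=F3 v1=C4 downbeat P5
bar 7: v0=E3 v1=G3 downbeat m3
bar 8: v0=G3 v1=B3 downbeat M3
bar 9: v0=G3 v1=E4 downbeat M6
bar 10: v0=A3 v1=A4 downbeat P8
  -> R7 @ bar 2 tick 3 v(1,): D4->C5 leap 10st
  -> R2 @ bar 10 tick 0 v(0, 1): G3/E4 M6 -> A3/A4 P8 similar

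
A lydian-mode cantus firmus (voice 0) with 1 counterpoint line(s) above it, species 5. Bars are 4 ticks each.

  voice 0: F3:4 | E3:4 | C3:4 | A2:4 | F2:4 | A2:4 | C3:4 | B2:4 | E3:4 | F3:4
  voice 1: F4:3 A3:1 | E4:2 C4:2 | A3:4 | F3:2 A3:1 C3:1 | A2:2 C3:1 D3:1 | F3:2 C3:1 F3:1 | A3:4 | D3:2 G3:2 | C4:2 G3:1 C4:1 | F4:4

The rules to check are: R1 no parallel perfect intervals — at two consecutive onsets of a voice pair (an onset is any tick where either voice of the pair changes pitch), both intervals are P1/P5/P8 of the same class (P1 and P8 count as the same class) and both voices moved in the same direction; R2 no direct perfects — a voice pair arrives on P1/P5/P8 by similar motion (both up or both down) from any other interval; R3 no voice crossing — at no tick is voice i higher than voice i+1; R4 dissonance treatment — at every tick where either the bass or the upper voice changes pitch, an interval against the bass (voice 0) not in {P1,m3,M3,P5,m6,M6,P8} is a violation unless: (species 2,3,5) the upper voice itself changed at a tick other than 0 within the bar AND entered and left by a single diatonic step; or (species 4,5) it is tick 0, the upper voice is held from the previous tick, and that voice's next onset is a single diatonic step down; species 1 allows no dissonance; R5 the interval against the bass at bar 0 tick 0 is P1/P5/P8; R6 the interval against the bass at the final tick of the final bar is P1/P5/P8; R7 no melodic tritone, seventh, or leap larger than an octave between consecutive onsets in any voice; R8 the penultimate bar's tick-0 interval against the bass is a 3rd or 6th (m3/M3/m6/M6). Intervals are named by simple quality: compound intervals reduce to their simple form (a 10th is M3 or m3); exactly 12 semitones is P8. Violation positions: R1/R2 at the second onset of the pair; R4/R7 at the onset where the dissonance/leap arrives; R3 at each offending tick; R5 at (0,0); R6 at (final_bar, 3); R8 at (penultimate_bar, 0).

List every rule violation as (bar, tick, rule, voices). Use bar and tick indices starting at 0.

(9, 0, R2, (0, 1))

bar 0: v0=F3 v1=F4 downbeat P8
bar 1: v0=E3 v1=E4 downbeat P8
bar 2: v0=C3 v1=A3 downbeat M6
bar 3: v0=A2 v1=F3 downbeat m6
bar 4: v0=F2 v1=A2 downbeat M3
bar 5: v0=A2 v1=F3 downbeat m6
bar 6: v0=C3 v1=A3 downbeat M6
bar 7: v0=B2 v1=D3 downbeat m3
bar 8: v0=E3 v1=C4 downbeat m6
bar 9: v0=F3 v1=F4 downbeat P8
  -> R2 @ bar 9 tick 0 v(0, 1): E3/C4 m6 -> F3/F4 P8 similar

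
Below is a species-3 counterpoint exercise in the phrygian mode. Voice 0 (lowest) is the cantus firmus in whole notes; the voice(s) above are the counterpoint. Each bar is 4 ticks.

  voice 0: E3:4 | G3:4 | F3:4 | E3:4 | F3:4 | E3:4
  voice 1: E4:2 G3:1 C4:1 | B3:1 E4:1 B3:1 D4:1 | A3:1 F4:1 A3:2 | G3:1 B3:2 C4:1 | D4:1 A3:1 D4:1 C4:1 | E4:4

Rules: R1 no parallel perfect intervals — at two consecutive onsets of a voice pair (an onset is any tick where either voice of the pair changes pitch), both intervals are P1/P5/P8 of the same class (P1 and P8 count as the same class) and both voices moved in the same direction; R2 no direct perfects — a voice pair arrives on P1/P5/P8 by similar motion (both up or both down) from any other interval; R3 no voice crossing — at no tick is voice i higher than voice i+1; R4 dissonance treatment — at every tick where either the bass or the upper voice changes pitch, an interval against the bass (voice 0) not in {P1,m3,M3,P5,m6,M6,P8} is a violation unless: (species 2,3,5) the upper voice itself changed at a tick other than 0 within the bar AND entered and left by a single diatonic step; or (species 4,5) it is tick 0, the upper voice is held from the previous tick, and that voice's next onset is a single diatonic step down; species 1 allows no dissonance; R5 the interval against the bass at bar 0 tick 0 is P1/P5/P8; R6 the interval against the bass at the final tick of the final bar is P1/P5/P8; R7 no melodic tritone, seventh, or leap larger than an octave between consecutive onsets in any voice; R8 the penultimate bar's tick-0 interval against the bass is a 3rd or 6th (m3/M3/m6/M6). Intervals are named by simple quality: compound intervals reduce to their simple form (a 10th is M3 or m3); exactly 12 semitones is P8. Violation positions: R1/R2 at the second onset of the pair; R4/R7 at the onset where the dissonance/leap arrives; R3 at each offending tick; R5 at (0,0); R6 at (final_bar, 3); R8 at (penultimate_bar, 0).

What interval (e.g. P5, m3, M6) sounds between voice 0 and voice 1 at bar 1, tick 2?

M3

voice 0=G3 voice 1=B3 -> M3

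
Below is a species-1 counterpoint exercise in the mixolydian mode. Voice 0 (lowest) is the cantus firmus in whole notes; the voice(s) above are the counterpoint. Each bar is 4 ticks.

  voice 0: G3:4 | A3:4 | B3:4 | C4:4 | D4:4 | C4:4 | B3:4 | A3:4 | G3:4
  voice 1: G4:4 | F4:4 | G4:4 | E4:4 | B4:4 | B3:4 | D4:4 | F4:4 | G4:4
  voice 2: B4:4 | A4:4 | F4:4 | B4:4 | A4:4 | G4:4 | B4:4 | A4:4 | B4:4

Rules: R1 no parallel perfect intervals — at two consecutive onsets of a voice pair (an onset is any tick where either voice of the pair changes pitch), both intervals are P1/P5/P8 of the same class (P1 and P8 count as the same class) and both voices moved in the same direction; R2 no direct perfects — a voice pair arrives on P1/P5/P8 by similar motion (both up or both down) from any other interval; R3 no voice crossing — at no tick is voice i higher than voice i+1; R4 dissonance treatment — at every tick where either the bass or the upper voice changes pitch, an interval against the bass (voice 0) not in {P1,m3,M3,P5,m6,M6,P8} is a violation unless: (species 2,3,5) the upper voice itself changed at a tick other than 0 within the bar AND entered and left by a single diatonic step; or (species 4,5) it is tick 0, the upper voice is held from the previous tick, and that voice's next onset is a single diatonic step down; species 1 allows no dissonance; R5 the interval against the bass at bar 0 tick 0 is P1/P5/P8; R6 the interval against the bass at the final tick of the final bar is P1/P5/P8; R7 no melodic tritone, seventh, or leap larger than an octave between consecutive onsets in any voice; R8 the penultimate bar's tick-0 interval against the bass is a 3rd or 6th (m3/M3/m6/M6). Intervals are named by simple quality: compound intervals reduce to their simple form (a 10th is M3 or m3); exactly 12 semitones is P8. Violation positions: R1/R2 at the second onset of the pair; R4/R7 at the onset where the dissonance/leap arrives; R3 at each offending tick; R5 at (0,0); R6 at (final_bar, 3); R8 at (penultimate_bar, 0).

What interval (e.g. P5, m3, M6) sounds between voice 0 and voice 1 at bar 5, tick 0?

voice 0=C4 voice 1=B3 -> m2

m2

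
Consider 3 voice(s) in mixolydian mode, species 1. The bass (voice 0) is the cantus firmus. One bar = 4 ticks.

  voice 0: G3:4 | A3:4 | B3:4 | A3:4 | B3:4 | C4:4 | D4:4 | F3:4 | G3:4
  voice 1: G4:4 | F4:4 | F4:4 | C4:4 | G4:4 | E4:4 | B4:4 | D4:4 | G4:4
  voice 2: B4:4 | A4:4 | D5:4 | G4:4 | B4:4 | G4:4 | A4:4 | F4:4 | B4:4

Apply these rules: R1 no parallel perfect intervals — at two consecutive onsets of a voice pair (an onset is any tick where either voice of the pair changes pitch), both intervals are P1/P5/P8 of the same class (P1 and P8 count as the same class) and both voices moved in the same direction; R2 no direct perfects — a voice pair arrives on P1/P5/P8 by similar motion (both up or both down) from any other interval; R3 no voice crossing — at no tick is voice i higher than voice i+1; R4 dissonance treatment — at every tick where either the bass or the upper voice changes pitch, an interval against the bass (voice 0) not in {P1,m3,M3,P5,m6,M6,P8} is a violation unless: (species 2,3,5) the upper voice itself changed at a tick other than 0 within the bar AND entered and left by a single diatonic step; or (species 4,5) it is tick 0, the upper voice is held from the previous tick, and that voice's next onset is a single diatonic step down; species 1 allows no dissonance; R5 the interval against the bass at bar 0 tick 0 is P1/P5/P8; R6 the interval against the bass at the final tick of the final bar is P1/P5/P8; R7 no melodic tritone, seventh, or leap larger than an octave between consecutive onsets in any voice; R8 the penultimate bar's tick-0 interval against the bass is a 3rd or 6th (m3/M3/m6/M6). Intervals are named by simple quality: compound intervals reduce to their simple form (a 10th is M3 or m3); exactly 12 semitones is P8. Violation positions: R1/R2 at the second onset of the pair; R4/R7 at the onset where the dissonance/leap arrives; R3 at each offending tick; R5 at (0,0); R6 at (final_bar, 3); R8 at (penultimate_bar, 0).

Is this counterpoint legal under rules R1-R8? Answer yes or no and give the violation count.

bar 0: v0=G3 v1=G4 v2=B4 (M3)
bar 1: v0=A3 v1=F4 v2=A4 (P8)
bar 2: v0=B3 v1=F4 v2=D5 (m3)
bar 3: v0=A3 v1=C4 v2=G4 (m7)
bar 4: v0=B3 v1=G4 v2=B4 (P8)
bar 5: v0=C4 v1=E4 v2=G4 (P5)
bar 6: v0=D4 v1=B4 v2=A4 (P5)
bar 7: v0=F3 v1=D4 v2=F4 (P8)
bar 8: v0=G3 v1=G4 v2=B4 (M3)
  R5 @ bar0.0: opens on M3
  R4 @ bar2.0: B3/F4 TT untreated
  R2 @ bar3.0: F4/D5 M6 -> C4/G4 P5 similar
  R4 @ bar3.0: A3/G4 m7 untreated
  R2 @ bar4.0: A3/G4 m7 -> B3/B4 P8 similar
  R1 @ bar6.0: C4/G4 P5 -> D4/A4 P5 similar
  R3 @ bar6.0: B4 above A4
  R3 @ bar6.1: B4 above A4
  R3 @ bar6.2: B4 above A4
  R3 @ bar6.3: B4 above A4
  R2 @ bar7.0: D4/A4 P5 -> F3/F4 P8 similar
  R8 @ bar7.0: penult P8 not 3rd/6th
  R2 @ bar8.0: F3/D4 M6 -> G3/G4 P8 similar
  R7 @ bar8.0: F4->B4 leap 6st
  R6 @ bar8.3: closes on M3

No (15 violations)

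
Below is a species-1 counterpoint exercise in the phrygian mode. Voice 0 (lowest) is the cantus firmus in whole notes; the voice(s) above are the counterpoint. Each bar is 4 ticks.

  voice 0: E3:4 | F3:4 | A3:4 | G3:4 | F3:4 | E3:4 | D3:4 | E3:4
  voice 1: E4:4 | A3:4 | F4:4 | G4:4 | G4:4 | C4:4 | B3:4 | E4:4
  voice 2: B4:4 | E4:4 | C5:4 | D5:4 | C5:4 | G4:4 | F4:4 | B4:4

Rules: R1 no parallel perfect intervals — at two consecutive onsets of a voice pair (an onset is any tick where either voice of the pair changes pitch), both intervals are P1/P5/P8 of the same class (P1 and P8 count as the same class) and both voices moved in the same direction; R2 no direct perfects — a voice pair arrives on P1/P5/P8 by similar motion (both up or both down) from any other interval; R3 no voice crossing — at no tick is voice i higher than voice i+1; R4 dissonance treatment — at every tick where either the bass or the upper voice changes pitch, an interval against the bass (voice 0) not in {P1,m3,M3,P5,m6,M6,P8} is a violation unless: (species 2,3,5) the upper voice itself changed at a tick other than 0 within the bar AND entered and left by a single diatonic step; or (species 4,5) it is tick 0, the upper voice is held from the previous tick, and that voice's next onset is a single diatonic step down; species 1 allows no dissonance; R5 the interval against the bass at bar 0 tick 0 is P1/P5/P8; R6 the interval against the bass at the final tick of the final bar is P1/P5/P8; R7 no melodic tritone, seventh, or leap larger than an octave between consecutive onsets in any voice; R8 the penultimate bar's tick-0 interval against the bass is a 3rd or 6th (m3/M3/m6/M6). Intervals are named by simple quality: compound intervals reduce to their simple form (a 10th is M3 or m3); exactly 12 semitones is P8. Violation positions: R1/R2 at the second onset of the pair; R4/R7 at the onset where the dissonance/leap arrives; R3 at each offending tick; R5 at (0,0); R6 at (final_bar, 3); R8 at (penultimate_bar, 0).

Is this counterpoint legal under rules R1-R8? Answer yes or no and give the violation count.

No (11 violations)

bar 0: v0=E3 v1=E4 v2=B4 (P5)
bar 1: v0=F3 v1=A3 v2=E4 (M7)
bar 2: v0=A3 v1=F4 v2=C5 (m3)
bar 3: v0=G3 v1=G4 v2=D5 (P5)
bar 4: v0=F3 v1=G4 v2=C5 (P5)
bar 5: v0=E3 v1=C4 v2=G4 (m3)
bar 6: v0=D3 v1=B3 v2=F4 (m3)
bar 7: v0=E3 v1=E4 v2=B4 (P5)
  R1 @ bar1.0: E4/B4 P5 -> A3/E4 P5 similar
  R4 @ bar1.0: F3/E4 M7 untreated
  R1 @ bar2.0: A3/E4 P5 -> F4/C5 P5 similar
  R1 @ bar3.0: F4/C5 P5 -> G4/D5 P5 similar
  R1 @ bar4.0: G3/D5 P5 -> F3/C5 P5 similar
  R4 @ bar4.0: F3/G4 M2 untreated
  R2 @ bar5.0: G4/C5 P4 -> C4/G4 P5 similar
  R2 @ bar7.0: D3/B3 M6 -> E3/E4 P8 similar
  R2 @ bar7.0: D3/F4 m3 -> E3/B4 P5 similar
  R2 @ bar7.0: B3/F4 TT -> E4/B4 P5 similar
  R7 @ bar7.0: F4->B4 leap 6st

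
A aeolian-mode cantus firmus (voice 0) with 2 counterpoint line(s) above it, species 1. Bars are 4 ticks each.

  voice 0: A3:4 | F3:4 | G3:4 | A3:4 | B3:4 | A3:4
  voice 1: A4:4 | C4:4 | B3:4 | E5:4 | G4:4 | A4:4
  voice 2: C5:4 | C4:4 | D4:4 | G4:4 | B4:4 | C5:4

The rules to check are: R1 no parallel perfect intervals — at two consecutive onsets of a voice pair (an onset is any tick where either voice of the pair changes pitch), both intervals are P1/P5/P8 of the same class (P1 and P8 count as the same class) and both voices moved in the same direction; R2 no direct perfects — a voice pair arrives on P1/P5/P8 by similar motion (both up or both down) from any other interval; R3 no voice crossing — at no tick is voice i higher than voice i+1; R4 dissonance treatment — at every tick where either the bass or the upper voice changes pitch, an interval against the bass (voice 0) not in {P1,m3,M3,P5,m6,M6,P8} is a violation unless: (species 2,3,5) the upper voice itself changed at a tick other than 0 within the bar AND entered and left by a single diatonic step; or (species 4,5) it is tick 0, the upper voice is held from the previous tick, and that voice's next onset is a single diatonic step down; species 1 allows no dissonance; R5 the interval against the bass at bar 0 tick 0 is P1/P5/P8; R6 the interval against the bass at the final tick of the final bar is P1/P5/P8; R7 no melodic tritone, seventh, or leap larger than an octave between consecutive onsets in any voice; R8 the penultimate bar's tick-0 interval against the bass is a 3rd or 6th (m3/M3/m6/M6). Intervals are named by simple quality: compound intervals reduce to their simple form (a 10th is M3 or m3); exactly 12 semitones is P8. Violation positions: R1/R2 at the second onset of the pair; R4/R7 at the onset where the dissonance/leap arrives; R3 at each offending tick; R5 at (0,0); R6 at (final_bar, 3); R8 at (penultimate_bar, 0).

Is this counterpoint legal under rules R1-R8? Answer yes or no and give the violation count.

bar 0: v0=A3 v1=A4 v2=C5 (m3)
bar 1: v0=F3 v1=C4 v2=C4 (P5)
bar 2: v0=G3 v1=B3 v2=D4 (P5)
bar 3: v0=A3 v1=E5 v2=G4 (m7)
bar 4: v0=B3 v1=G4 v2=B4 (P8)
bar 5: v0=A3 v1=A4 v2=C5 (m3)
  R5 @ bar0.0: opens on m3
  R2 @ bar1.0: A3/A4 P8 -> F3/C4 P5 similar
  R2 @ bar1.0: A3/C5 m3 -> F3/C4 P5 similar
  R2 @ bar1.0: A4/C5 m3 -> C4/C4 P1 similar
  R1 @ bar2.0: F3/C4 P5 -> G3/D4 P5 similar
  R2 @ bar3.0: G3/B3 M3 -> A3/E5 P5 similar
  R3 @ bar3.0: E5 above G4
  R4 @ bar3.0: A3/G4 m7 untreated
  R7 @ bar3.0: B3->E5 leap 17st
  R3 @ bar3.1: E5 above G4
  R3 @ bar3.2: E5 above G4
  R3 @ bar3.3: E5 above G4
  R2 @ bar4.0: A3/G4 m7 -> B3/B4 P8 similar
  R8 @ bar4.0: penult P8 not 3rd/6th
  R6 @ bar5.3: closes on m3

No (15 violations)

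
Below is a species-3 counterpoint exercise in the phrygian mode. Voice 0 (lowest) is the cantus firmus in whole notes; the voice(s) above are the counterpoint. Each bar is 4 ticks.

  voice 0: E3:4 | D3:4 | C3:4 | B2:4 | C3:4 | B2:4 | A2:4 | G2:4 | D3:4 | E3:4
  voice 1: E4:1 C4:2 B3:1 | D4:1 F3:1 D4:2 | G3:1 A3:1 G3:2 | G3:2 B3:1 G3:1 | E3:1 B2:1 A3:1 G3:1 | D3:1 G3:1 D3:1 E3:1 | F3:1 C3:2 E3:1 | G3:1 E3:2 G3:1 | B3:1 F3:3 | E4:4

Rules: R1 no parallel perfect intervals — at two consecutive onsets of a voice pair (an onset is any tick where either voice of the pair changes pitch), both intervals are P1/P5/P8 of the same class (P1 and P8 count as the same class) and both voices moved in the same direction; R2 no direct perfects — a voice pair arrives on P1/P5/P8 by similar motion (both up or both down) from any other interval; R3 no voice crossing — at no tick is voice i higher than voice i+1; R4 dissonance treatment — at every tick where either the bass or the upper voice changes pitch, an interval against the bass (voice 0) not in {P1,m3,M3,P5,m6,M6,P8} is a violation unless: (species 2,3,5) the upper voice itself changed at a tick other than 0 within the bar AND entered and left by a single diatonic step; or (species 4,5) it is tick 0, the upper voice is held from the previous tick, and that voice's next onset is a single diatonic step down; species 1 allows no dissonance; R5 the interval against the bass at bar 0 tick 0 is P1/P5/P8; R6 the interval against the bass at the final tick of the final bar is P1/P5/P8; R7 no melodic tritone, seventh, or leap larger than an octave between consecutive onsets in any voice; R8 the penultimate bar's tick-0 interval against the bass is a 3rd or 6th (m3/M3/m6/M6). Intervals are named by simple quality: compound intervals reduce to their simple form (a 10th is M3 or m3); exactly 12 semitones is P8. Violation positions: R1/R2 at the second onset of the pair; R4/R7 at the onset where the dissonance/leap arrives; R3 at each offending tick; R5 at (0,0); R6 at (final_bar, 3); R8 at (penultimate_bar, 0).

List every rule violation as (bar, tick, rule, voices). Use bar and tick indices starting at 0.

(2, 0, R2, (0, 1))
(4, 1, R3, (0, 1))
(4, 1, R4, (0, 1))
(4, 2, R7, (1,))
(8, 1, R7, (1,))
(9, 0, R2, (0, 1))
(9, 0, R7, (1,))

bar 0: v0=E3 v1=E4 downbeat P8
bar 1: v0=D3 v1=D4 downbeat P8
bar 2: v0=C3 v1=G3 downbeat P5
bar 3: v0=B2 v1=G3 downbeat m6
bar 4: v0=C3 v1=E3 downbeat M3
bar 5: v0=B2 v1=D3 downbeat m3
bar 6: v0=A2 v1=F3 downbeat m6
bar 7: v0=G2 v1=G3 downbeat P8
bar 8: v0=D3 v1=B3 downbeat M6
bar 9: v0=E3 v1=E4 downbeat P8
  -> R2 @ bar 2 tick 0 v(0, 1): D3/D4 P8 -> C3/G3 P5 similar
  -> R3 @ bar 4 tick 1 v(0, 1): C3 above B2
  -> R4 @ bar 4 tick 1 v(0, 1): C3/B2 m2 untreated
  -> R7 @ bar 4 tick 2 v(1,): B2->A3 leap 10st
  -> R7 @ bar 8 tick 1 v(1,): B3->F3 leap 6st
  -> R2 @ bar 9 tick 0 v(0, 1): D3/F3 m3 -> E3/E4 P8 similar
  -> R7 @ bar 9 tick 0 v(1,): F3->E4 leap 11st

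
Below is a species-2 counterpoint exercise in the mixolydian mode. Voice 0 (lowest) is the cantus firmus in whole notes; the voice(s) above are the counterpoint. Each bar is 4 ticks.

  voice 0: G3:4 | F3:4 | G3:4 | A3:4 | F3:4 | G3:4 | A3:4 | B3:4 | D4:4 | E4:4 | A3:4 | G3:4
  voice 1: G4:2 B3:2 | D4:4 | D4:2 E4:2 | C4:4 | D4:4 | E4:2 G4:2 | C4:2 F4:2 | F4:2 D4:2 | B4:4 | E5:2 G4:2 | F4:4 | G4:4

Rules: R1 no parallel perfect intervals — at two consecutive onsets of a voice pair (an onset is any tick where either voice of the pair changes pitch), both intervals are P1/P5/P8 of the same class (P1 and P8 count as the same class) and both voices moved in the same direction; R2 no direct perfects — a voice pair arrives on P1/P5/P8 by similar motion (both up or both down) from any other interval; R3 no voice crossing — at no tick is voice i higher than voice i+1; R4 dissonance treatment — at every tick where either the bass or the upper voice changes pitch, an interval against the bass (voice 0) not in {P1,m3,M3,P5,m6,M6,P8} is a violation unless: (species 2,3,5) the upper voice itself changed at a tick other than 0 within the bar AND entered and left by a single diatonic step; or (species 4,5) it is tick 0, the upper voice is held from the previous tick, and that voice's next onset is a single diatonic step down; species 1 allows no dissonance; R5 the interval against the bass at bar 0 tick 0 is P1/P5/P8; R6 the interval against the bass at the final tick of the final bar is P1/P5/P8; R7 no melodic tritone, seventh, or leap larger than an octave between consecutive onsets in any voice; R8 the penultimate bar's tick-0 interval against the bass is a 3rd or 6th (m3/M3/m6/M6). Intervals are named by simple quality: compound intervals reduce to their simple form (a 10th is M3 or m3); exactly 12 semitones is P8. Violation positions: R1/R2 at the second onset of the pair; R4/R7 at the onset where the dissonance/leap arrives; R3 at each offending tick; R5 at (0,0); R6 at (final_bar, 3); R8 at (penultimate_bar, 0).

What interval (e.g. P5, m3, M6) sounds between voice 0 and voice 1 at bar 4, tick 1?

M6

voice 0=F3 voice 1=D4 -> M6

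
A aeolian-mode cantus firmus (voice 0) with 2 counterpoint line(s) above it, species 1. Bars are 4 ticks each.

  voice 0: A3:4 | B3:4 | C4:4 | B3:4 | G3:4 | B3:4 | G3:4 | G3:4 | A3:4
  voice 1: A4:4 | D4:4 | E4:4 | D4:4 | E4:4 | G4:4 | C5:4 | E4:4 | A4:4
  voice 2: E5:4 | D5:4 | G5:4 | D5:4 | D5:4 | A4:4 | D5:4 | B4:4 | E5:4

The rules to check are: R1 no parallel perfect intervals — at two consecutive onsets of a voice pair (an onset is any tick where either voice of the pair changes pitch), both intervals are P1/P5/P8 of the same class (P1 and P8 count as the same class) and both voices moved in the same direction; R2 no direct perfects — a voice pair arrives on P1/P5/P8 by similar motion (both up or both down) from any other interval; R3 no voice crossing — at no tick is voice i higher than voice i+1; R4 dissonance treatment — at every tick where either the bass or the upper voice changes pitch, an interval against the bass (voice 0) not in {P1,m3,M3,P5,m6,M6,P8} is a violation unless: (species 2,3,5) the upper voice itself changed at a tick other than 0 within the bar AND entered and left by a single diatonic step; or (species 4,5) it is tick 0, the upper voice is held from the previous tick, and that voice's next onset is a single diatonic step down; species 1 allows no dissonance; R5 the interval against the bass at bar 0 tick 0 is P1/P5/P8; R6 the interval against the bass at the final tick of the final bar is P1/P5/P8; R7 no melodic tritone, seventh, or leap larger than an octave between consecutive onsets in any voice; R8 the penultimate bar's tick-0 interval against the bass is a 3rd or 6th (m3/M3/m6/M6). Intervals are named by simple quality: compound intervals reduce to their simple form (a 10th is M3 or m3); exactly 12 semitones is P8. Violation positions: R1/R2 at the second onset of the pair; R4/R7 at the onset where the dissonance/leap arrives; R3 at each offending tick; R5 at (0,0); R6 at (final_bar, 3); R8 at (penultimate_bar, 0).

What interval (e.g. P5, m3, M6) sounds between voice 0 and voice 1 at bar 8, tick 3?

P8

voice 0=A3 voice 1=A4 -> P8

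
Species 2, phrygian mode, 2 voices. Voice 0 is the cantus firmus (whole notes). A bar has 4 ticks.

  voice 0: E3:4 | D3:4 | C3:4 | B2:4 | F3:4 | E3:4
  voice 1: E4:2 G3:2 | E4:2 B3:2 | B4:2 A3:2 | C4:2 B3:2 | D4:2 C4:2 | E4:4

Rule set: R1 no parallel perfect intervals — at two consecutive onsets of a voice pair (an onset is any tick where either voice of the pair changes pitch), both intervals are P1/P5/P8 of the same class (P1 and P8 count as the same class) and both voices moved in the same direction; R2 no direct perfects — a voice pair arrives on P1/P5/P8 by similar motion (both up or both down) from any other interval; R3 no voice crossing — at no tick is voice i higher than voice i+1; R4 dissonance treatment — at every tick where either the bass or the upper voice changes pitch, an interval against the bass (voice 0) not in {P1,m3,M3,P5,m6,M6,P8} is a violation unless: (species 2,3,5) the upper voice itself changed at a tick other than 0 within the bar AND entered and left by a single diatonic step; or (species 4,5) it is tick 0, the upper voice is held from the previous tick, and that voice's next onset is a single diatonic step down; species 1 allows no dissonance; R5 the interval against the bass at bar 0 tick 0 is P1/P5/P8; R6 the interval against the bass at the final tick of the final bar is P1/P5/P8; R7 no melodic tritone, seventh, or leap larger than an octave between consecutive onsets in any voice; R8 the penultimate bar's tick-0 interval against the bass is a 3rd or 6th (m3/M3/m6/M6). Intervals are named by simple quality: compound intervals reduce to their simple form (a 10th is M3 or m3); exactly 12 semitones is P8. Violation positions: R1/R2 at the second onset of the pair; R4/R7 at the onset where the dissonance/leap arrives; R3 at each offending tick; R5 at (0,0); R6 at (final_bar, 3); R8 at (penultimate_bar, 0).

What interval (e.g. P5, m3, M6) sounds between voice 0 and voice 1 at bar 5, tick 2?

voice 0=E3 voice 1=E4 -> P8

P8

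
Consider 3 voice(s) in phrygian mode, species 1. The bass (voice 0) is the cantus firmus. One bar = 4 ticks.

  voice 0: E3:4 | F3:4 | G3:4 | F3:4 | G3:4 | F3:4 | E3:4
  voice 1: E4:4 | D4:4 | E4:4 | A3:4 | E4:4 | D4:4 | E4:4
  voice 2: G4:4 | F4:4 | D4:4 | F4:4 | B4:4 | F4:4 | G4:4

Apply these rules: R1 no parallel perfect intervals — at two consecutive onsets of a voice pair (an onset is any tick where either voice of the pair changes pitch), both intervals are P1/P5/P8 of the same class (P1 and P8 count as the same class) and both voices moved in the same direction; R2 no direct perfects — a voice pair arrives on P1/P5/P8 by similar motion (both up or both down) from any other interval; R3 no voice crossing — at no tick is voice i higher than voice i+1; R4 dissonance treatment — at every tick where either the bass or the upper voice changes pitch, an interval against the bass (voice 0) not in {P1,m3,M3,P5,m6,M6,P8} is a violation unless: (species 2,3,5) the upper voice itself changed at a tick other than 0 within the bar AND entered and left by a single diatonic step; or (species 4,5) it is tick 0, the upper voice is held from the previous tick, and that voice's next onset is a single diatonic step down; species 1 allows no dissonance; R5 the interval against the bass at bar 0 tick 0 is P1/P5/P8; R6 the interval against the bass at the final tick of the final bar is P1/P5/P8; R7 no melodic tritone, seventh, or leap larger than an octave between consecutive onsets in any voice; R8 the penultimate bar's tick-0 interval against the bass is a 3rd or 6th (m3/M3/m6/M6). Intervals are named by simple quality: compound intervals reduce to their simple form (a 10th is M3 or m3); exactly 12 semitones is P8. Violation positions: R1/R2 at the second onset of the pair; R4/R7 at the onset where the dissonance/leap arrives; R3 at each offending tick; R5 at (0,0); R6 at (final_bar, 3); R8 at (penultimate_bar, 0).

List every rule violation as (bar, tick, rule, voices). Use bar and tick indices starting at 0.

bar 0: v0=E3 v1=E4 v2=G4 downbeat m3
bar 1: v0=F3 v1=D4 v2=F4 downbeat P8
bar 2: v0=G3 v1=E4 v2=D4 downbeat P5
bar 3: v0=F3 v1=A3 v2=F4 downbeat P8
bar 4: v0=G3 v1=E4 v2=B4 downbeat M3
bar 5: v0=F3 v1=D4 v2=F4 downbeat P8
bar 6: v0=E3 v1=E4 v2=G4 downbeat m3
  -> R5 @ bar 0 tick 0 v(0, 2): opens on m3
  -> R3 @ bar 2 tick 0 v(1, 2): E4 above D4
  -> R3 @ bar 2 tick 1 v(1, 2): E4 above D4
  -> R3 @ bar 2 tick 2 v(1, 2): E4 above D4
  -> R3 @ bar 2 tick 3 v(1, 2): E4 above D4
  -> R2 @ bar 4 tick 0 v(1, 2): A3/F4 m6 -> E4/B4 P5 similar
  -> R7 @ bar 4 tick 0 v(2,): F4->B4 leap 6st
  -> R2 @ bar 5 tick 0 v(0, 2): G3/B4 M3 -> F3/F4 P8 similar
  -> R7 @ bar 5 tick 0 v(2,): B4->F4 leap 6st
  -> R8 @ bar 5 tick 0 v(0, 2): penult P8 not 3rd/6th
  -> R6 @ bar 6 tick 3 v(0, 2): closes on m3

(0, 0, R5, (0, 2))
(2, 0, R3, (1, 2))
(2, 1, R3, (1, 2))
(2, 2, R3, (1, 2))
(2, 3, R3, (1, 2))
(4, 0, R2, (1, 2))
(4, 0, R7, (2,))
(5, 0, R2, (0, 2))
(5, 0, R7, (2,))
(5, 0, R8, (0, 2))
(6, 3, R6, (0, 2))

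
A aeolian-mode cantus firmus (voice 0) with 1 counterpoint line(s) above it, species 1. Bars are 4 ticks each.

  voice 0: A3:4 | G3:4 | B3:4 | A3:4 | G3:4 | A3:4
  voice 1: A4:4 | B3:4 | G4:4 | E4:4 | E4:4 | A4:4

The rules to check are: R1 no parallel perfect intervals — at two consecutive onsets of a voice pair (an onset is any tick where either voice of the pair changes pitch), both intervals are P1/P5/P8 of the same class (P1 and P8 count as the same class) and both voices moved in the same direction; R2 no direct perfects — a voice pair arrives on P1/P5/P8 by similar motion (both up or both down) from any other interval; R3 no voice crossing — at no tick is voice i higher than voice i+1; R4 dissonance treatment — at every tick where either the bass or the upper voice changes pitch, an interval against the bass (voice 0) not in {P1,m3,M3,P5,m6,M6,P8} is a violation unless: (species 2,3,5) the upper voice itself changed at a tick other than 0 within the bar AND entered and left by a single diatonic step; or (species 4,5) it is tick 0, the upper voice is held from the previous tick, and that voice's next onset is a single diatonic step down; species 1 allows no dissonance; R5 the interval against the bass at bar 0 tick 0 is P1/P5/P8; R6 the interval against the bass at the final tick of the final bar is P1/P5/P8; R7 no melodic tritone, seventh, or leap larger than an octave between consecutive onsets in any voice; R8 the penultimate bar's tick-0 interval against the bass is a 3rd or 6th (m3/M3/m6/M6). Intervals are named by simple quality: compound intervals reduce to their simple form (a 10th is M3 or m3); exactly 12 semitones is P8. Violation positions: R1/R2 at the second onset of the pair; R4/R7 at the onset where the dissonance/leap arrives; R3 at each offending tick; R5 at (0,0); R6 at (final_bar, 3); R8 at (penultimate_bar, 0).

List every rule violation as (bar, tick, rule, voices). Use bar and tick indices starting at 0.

bar 0: v0=A3 v1=A4 downbeat P8
bar 1: v0=G3 v1=B3 downbeat M3
bar 2: v0=B3 v1=G4 downbeat m6
bar 3: v0=A3 v1=E4 downbeat P5
bar 4: v0=G3 v1=E4 downbeat M6
bar 5: v0=A3 v1=A4 downbeat P8
  -> R7 @ bar 1 tick 0 v(1,): A4->B3 leap 10st
  -> R2 @ bar 3 tick 0 v(0, 1): B3/G4 m6 -> A3/E4 P5 similar
  -> R2 @ bar 5 tick 0 v(0, 1): G3/E4 M6 -> A3/A4 P8 similar

(1, 0, R7, (1,))
(3, 0, R2, (0, 1))
(5, 0, R2, (0, 1))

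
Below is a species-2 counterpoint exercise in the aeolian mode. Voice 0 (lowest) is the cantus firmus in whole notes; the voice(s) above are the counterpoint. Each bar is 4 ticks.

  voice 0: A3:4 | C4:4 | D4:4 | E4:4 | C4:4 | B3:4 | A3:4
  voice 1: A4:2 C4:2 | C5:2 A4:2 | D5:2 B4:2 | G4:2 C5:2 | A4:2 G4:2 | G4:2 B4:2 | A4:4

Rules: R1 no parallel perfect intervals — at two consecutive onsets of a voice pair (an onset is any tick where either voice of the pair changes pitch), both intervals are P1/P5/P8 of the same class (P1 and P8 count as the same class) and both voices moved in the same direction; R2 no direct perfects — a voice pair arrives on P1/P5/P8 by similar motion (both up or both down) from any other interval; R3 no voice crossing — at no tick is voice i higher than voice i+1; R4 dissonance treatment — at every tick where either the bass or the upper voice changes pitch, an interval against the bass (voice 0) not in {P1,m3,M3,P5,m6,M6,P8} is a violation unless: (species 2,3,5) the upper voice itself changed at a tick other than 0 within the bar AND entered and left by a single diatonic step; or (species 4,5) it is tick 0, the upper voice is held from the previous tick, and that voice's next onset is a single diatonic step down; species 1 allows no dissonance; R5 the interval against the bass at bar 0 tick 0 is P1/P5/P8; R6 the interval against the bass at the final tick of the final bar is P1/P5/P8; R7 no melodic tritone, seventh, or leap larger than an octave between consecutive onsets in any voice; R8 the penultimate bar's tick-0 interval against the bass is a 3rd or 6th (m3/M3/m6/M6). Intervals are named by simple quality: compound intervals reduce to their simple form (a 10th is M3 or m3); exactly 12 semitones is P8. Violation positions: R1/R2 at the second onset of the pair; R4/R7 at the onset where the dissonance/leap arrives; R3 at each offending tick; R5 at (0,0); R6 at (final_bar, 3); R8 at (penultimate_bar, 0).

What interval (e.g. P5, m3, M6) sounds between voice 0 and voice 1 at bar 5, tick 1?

m6

voice 0=B3 voice 1=G4 -> m6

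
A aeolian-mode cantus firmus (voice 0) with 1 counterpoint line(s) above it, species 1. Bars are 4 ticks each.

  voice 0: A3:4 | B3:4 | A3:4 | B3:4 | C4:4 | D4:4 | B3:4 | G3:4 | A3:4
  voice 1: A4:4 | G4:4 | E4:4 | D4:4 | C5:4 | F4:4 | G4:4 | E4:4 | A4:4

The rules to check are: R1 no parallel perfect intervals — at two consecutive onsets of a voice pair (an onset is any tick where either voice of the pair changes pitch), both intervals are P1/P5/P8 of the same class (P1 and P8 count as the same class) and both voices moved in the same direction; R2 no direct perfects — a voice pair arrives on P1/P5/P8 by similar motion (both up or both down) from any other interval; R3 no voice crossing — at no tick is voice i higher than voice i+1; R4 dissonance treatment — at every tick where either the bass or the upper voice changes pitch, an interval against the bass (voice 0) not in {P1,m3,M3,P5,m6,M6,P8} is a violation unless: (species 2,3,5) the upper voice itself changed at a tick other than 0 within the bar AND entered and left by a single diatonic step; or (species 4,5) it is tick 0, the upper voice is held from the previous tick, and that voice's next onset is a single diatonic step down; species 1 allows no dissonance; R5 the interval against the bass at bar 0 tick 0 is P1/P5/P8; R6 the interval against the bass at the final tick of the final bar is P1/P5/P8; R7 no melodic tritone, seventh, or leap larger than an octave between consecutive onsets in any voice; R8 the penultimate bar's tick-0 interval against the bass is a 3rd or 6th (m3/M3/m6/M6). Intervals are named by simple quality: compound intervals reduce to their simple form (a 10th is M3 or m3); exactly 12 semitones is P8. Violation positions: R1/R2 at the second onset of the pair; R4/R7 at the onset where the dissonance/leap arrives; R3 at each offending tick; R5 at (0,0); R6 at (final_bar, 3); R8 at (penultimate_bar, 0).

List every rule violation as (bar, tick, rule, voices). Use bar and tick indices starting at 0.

bar 0: v0=A3 v1=A4 downbeat P8
bar 1: v0=B3 v1=G4 downbeat m6
bar 2: v0=A3 v1=E4 downbeat P5
bar 3: v0=B3 v1=D4 downbeat m3
bar 4: v0=C4 v1=C5 downbeat P8
bar 5: v0=D4 v1=F4 downbeat m3
bar 6: v0=B3 v1=G4 downbeat m6
bar 7: v0=G3 v1=E4 downbeat M6
bar 8: v0=A3 v1=A4 downbeat P8
  -> R2 @ bar 2 tick 0 v(0, 1): B3/G4 m6 -> A3/E4 P5 similar
  -> R2 @ bar 4 tick 0 v(0, 1): B3/D4 m3 -> C4/C5 P8 similar
  -> R7 @ bar 4 tick 0 v(1,): D4->C5 leap 10st
  -> R2 @ bar 8 tick 0 v(0, 1): G3/E4 M6 -> A3/A4 P8 similar

(2, 0, R2, (0, 1))
(4, 0, R2, (0, 1))
(4, 0, R7, (1,))
(8, 0, R2, (0, 1))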